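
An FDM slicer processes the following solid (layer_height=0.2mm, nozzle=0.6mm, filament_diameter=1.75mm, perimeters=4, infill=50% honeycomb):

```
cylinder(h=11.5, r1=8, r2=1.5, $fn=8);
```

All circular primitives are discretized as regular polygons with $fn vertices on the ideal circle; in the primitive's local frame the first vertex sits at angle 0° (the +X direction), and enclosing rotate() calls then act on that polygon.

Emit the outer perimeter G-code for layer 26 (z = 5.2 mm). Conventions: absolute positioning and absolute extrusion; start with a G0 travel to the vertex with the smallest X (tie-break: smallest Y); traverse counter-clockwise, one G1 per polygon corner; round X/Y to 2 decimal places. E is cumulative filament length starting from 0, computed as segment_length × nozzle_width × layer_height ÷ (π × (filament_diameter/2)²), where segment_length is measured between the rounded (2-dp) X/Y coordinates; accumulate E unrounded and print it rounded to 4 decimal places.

At z = 5.2 mm: the cone (r1=8→r2=1.5) has section circumradius 5.061 here — a regular 8-gon. The outline is a single polygon with 8 vertices. Extrusion per mm of travel: 0.6 × 0.2 / (π × 0.875²) = 0.049890. Accumulating E over each segment gives final E = 1.5461.

G0 X-5.06 Y0.00 Z5.20
G1 X-3.58 Y-3.58 E0.1933
G1 X0.00 Y-5.06 E0.3865
G1 X3.58 Y-3.58 E0.5798
G1 X5.06 Y0.00 E0.7731
G1 X3.58 Y3.58 E0.9663
G1 X0.00 Y5.06 E1.1596
G1 X-3.58 Y3.58 E1.3529
G1 X-5.06 Y0.00 E1.5461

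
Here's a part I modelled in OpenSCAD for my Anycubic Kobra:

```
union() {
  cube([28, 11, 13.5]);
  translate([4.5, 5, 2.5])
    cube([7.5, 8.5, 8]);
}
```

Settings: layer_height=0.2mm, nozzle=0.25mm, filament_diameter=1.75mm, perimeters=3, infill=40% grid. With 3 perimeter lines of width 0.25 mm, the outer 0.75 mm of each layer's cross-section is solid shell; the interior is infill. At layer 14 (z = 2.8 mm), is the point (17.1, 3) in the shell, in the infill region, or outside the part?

infill

At z = 2.8 mm: the cube is present — its section is the full 28×11 rectangle; the cube at (4.5, 5) is present — its section is the full 7.5×8.5 rectangle; Taking the union: the regions partially overlap (shared area 45.00 mm²), so overlapping operands fuse into one piece — 1 connected region. Overall, the cross-section is a single solid region. The nearest boundary edge runs (28.00, 0.00)→(0.00, 0.00); distance from the point to it = 3.00 mm. The point is inside the cross-section and 3.00 mm from the nearest boundary — more than the 0.75 mm shell width (3 × 0.25), so it's in the infill interior.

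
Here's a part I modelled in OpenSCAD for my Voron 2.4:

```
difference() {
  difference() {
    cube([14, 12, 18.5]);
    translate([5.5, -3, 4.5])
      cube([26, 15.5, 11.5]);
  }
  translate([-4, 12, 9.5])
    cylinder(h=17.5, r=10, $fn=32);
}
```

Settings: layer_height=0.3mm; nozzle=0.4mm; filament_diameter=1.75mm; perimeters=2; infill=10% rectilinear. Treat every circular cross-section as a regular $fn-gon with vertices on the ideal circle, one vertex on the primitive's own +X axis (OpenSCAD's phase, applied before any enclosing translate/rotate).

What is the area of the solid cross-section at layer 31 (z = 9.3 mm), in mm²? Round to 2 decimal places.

66.00 mm²

At z = 9.3 mm: the cube is present — its section is the full 14×12 rectangle (area 168.00 mm²); the cube at (5.5, -3) is present — its section is the full 26×15.5 rectangle (area 403.00 mm²); After the difference (first − rest): starting from the 14×12 cube (168.00 mm²), the 26×15.5 cube at (5.5, -3) partially overlaps it — only the 102.00 mm² overlap (of its 403.00 mm²) is removed, clipping the outline — area = 66.00 mm²; the cylinder at (-4, 12) is absent (z outside [9.5, 27]); Subtracting the remaining from the first: none of the subtracted shapes is present at this height, so that combined region is unchanged — area = 66.00 mm². Overall, the cross-section is a single solid region. Net area = 66.00 mm².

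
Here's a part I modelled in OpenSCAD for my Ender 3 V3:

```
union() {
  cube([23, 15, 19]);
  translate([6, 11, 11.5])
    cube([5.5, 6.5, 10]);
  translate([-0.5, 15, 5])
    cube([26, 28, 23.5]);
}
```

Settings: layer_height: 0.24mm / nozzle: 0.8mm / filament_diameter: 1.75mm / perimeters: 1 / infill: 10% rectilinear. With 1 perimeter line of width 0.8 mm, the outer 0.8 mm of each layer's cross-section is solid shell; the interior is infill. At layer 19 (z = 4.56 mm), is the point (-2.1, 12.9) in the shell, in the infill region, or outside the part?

At z = 4.56 mm: the cube (footprint 23×15) is included at this height; the cube at (6, 11) is not intersected at this z (z outside [11.5, 21.5]); the cube at (-0.5, 15) does not reach this height (z outside [5, 28.5]); Combining (union): only the 23×15 cube is present, so the union is just that shape — 1 connected region. Overall, the cross-section is a single solid region. The nearest boundary edge runs (0.00, 15.00)→(0.00, 0.00); distance from the point to it = 2.10 mm. The point is not inside any of the regions above, so it lies outside the cross-section (2.10 mm from the nearest boundary).

outside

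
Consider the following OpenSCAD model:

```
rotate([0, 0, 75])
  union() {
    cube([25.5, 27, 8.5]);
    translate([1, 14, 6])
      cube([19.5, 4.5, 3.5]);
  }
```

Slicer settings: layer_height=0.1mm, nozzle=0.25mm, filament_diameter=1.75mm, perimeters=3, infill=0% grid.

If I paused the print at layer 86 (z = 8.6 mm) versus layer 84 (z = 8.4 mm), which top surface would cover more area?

Layer 86 (z = 8.6): the cube is not intersected at this z (z outside [0, 8.5]); the cube at (1, 14) (footprint 19.5×4.5) is included at this height (area 87.75 mm²); Taking the union: only the 19.5×4.5 cube at (1, 14) is present, so the union is just that shape — area = 87.75 mm²; (whole slice rotated 75° about Z — lengths, areas and connectivity unchanged). So its area = 87.75 mm². Layer 84 (z = 8.4): the cube is present — its section is the full 25.5×27 rectangle (area 688.50 mm²); the cube at (1, 14) is present — its section is the full 19.5×4.5 rectangle (area 87.75 mm²); Taking the union: the 19.5×4.5 cube at (1, 14) lies entirely inside the 25.5×27 cube, so the union is just the 25.5×27 cube — area = 688.50 mm²; (whole slice rotated 75° about Z — lengths, areas and connectivity unchanged). So its area = 688.50 mm². Layer 84 is larger (688.50 vs 87.75 mm²).

layer 84 (z = 8.4 mm)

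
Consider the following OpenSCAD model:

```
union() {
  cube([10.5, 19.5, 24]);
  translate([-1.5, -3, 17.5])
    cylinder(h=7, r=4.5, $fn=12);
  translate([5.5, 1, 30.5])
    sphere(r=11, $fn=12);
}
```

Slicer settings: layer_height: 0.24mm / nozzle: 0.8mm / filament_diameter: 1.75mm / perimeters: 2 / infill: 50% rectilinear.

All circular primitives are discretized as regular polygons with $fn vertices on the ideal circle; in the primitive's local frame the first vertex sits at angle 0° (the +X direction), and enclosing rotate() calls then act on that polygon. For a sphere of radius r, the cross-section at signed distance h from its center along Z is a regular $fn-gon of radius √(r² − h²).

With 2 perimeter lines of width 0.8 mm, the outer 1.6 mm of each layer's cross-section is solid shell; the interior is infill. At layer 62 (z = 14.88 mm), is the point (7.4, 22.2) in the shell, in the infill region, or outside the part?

At z = 14.88 mm: the cube is present — its section is the full 10.5×19.5 rectangle; the cylinder at (-1.5, -3) is absent (z outside [17.5, 24.5]); the sphere at (5.5, 1) is absent (|z−center|=15.620 > r=11); Combining (union): only the 10.5×19.5 cube is present, so the union is just that shape — 1 connected region. Overall, the cross-section is a single solid region. The nearest boundary edge runs (10.50, 19.50)→(0.00, 19.50); distance from the point to it = 2.70 mm. The point is not inside any of the regions above, so it lies outside the cross-section (2.70 mm from the nearest boundary).

outside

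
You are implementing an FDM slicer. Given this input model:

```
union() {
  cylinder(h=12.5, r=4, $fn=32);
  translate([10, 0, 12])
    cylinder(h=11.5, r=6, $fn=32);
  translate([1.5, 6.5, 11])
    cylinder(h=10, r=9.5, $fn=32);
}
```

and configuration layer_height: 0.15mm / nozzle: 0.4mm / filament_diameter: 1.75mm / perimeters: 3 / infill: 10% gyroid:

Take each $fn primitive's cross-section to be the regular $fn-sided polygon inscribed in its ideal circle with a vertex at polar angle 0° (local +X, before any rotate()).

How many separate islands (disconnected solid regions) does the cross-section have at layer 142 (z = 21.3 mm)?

At z = 21.3 mm: the cylinder is absent (z outside [0, 12.5]); the r=6 cylinder at (10, 0) gives a regular 32-gon of circumradius 6 (constant along its height); the cylinder at (1.5, 6.5) is absent (z outside [11, 21]); Merging all regions: only the r=6 cylinder at (10, 0) is present, so the union is just that shape — 1 connected region. Overall, the cross-section is a single solid region. Island count = 1.

1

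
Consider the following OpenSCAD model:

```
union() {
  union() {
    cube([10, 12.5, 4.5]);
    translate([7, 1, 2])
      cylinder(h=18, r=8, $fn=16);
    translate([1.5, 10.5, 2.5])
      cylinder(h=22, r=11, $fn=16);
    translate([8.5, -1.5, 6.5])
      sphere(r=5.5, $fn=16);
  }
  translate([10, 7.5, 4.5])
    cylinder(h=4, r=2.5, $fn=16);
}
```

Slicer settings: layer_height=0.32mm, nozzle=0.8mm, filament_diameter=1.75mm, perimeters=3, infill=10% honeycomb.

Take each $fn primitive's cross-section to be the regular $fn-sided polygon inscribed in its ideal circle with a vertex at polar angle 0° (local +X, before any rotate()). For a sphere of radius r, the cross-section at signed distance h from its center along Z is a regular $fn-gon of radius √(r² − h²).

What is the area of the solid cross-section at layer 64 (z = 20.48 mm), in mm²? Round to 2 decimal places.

370.44 mm²

At z = 20.48 mm: the cube is not intersected at this z (z outside [0, 4.5]); the cylinder at (7, 1) is absent (z outside [2, 20]); the r=11 cylinder at (1.5, 10.5) gives a regular 16-gon of circumradius 11 (constant along its height) (area = (16/2)·11.000²·sin(360°/16) = 370.44 mm²); the sphere at (8.5, -1.5) is not intersected at this z (|z−center|=13.980 > r=5.5); Combining (union): only the r=11 cylinder at (1.5, 10.5) is present, so the union is just that shape — area = 370.44 mm²; the cylinder at (10, 7.5) is not intersected at this z (z outside [4.5, 8.5]); Merging all regions: only that combined region is present, so the union is just that shape — area = 370.44 mm². Overall, the cross-section is a single solid region. Net area = 370.44 mm².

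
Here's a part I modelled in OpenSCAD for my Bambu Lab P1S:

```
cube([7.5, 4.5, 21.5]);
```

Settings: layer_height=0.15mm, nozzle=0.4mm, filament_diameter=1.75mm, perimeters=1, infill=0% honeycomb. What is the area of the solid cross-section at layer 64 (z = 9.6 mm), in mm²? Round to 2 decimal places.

33.75 mm²

At z = 9.6 mm: the cube (footprint 7.5×4.5) is included at this height (area 33.75 mm²). Overall, the cross-section is a single solid region. Net area = 33.75 mm².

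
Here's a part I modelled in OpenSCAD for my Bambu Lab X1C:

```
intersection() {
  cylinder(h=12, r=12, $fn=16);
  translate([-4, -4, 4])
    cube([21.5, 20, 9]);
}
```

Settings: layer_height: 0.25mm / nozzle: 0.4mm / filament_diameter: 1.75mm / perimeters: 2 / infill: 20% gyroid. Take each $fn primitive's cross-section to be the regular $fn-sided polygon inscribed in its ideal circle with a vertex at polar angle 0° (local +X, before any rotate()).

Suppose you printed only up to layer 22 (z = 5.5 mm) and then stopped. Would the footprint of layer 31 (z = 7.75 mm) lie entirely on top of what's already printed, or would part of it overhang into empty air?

entirely on top

Compare the two slices. At z = 5.5: the cylinder: section is a regular 16-gon, circumradius r=12 (area = (16/2)·12.000²·sin(360°/16) = 440.85 mm²); the cube at (-4, -4) is present — its section is the full 21.5×20 rectangle (area 430.00 mm²); Keeping only the common overlap: the 21.5×20 cube at (-4, -4) partially overlaps the r=12 cylinder; clipping to the common part keeps 219.03 mm² — area = 219.03 mm². At z = 7.75: the cylinder: section is a regular 16-gon, circumradius r=12 (area = (16/2)·12.000²·sin(360°/16) = 440.85 mm²); the cube at (-4, -4) (footprint 21.5×20) is included at this height (area 430.00 mm²); After intersecting: the 21.5×20 cube at (-4, -4) partially overlaps the r=12 cylinder; clipping to the common part keeps 219.03 mm² — area = 219.03 mm². Checking containment: the cross-section at z = 7.75 is a subset of the cross-section at z = 5.5.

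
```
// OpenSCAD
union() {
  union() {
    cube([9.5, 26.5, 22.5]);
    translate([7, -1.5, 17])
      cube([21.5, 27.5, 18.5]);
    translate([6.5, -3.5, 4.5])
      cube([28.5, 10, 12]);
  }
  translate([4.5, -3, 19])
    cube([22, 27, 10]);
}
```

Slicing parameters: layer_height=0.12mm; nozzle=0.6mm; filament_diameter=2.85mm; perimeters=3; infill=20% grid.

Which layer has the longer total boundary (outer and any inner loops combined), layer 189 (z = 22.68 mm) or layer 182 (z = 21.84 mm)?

layer 182 (z = 21.84 mm)

Layer 189 (z = 22.68): the cube does not reach this height (z outside [0, 22.5]); the 21.5×27.5 cube at (7, -1.5) contributes its full rectangle (perimeter 98.00 mm); the cube at (6.5, -3.5) is not intersected at this z (z outside [4.5, 16.5]); Combining (union): only the 21.5×27.5 cube at (7, -1.5) is present, so the union is just that shape — boundary = 98.00 mm; the 22×27 cube at (4.5, -3) contributes its full rectangle (perimeter 98.00 mm); Merging all regions: the regions partially overlap (shared area 497.25 mm²), so the edge portions inside another operand are dropped and the merged outline is re-measured after clipping — boundary = 106.00 mm. So its perimeter = 106.00 mm. Layer 182 (z = 21.84): the cube is present — its section is the full 9.5×26.5 rectangle (perimeter 72.00 mm); the 21.5×27.5 cube at (7, -1.5) contributes its full rectangle (perimeter 98.00 mm); the cube at (6.5, -3.5) does not reach this height (z outside [4.5, 16.5]); Combining (union): the regions partially overlap (shared area 65.00 mm²), so the edge portions inside another operand are dropped and the merged outline is re-measured after clipping — boundary = 113.00 mm; the cube at (4.5, -3) is present — its section is the full 22×27 rectangle (perimeter 98.00 mm); Merging all regions: the regions partially overlap (shared area 557.25 mm²), so the edge portions inside another operand are dropped and the merged outline is re-measured after clipping — boundary = 116.00 mm. So its perimeter = 116.00 mm. Layer 182 is larger (116.00 vs 106.00 mm).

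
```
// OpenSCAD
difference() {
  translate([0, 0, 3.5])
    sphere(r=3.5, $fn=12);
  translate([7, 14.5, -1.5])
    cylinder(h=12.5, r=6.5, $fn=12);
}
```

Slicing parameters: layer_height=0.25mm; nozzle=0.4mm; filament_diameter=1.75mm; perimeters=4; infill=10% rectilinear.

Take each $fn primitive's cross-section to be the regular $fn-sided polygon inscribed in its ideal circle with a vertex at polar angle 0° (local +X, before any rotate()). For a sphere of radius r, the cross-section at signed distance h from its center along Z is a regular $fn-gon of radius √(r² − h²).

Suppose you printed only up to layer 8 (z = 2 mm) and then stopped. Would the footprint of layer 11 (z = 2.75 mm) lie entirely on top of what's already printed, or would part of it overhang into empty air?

Compare the two slices. At z = 2: the sphere: section is a regular 12-gon, circumradius = √(r²−h²) = √(3.5²−1.5²) = 3.162 (area = (12/2)·3.162²·sin(360°/12) = 30.00 mm²); the r=6.5 cylinder at (7, 14.5) gives a regular 12-gon of circumradius 6.5 (constant along its height) (area = (12/2)·6.500²·sin(360°/12) = 126.75 mm²); Taking the first minus the rest: starting from the r=3.5 sphere (30.00 mm²), the r=6.5 cylinder at (7, 14.5) misses the remaining region (no effect) — area = 30.00 mm². At z = 2.75: the r=3.5 sphere contributes a regular 12-gon of circumradius √(3.5²−0.75²) = 3.419 (area = (12/2)·3.419²·sin(360°/12) = 35.06 mm²); the r=6.5 cylinder at (7, 14.5) gives a regular 12-gon of circumradius 6.5 (constant along its height) (area = (12/2)·6.500²·sin(360°/12) = 126.75 mm²); Taking the first minus the rest: starting from the r=3.5 sphere (35.06 mm²), the r=6.5 cylinder at (7, 14.5) misses the remaining region (no effect) — area = 35.06 mm². Checking containment: at z = 2.75 the cross-section extends beyond the z = 2 cross-section by about 5.06 mm².

part overhangs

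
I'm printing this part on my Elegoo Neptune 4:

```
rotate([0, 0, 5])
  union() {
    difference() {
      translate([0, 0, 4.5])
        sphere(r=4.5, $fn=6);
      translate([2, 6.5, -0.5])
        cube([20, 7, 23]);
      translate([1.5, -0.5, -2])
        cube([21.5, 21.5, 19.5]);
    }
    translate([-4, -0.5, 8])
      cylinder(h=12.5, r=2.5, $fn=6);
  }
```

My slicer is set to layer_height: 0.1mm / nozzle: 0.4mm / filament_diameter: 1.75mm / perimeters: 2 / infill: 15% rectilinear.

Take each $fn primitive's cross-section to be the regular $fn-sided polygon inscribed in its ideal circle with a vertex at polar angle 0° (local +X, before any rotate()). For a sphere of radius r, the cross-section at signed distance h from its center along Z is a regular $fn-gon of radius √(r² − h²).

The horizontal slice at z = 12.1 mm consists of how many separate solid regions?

At z = 12.1 mm: the sphere is absent (|z−center|=7.600 > r=4.5); the cube at (2, 6.5) (footprint 20×7) is included at this height; the 21.5×21.5 cube at (1.5, -0.5) contributes its full rectangle; Subtracting the remaining from the first: the first operand is absent here, so nothing remains; the cylinder at (-4, -0.5): section is a regular 6-gon, circumradius r=2.5; Taking the union: only the r=2.5 cylinder at (-4, -0.5) is present, so the union is just that shape — 1 connected region; (whole slice rotated 5° about Z — lengths, areas and connectivity unchanged). The result has 1 disconnected region.

1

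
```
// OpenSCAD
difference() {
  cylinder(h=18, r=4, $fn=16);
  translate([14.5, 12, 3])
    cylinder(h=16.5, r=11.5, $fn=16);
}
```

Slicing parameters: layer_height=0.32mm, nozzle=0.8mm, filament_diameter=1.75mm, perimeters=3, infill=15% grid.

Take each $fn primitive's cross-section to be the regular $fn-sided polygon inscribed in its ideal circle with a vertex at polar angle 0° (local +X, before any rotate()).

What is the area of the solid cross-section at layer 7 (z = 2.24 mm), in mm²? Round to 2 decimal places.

At z = 2.24 mm: the r=4 cylinder contributes a regular 16-gon of circumradius 4 (area = (16/2)·4.000²·sin(360°/16) = 48.98 mm²); the cylinder at (14.5, 12) does not reach this height (z outside [3, 19.5]); Taking the first minus the rest: none of the subtracted shapes is present at this height, so the r=4 cylinder is unchanged — area = 48.98 mm². Overall, the cross-section is a single solid region. Net area = 48.98 mm².

48.98 mm²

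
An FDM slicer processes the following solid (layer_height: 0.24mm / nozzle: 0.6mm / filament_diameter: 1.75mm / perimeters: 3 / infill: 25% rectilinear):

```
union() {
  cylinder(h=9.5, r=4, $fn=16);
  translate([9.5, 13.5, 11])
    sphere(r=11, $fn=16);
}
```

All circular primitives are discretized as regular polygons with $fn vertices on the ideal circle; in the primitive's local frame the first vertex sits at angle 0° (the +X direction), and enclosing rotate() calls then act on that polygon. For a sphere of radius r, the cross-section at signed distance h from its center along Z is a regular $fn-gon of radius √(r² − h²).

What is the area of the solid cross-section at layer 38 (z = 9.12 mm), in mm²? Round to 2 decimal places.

408.60 mm²

At z = 9.12 mm: the cylinder: section is a regular 16-gon, circumradius r=4 (area = (16/2)·4.000²·sin(360°/16) = 48.98 mm²); the r=11 sphere at (9.5, 13.5) contributes a regular 16-gon of circumradius √(11²−1.88²) = 10.838 (area = (16/2)·10.838²·sin(360°/16) = 359.62 mm²); Taking the union: the 2 present regions are separate (no shared area or edge), so areas and boundary lengths simply add and each stays a separate island — area = 408.60 mm². Overall, the cross-section has 2 separate islands. Net area = 408.60 mm².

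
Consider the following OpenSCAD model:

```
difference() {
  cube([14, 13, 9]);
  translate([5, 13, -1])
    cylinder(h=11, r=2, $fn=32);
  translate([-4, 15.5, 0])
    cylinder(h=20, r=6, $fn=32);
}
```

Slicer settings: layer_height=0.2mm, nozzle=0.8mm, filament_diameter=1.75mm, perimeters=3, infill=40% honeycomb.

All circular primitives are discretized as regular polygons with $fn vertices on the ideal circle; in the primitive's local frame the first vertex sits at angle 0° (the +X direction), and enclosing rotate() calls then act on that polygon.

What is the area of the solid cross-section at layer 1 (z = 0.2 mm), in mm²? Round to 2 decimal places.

174.16 mm²

At z = 0.2 mm: the cube (footprint 14×13) is included at this height (area 182.00 mm²); the r=2 cylinder at (5, 13) gives a regular 32-gon of circumradius 2 (constant along its height) (area = (32/2)·2.000²·sin(360°/32) = 12.49 mm²); the r=6 cylinder at (-4, 15.5) contributes a regular 32-gon of circumradius 6 (area = (32/2)·6.000²·sin(360°/32) = 112.37 mm²); After the difference (first − rest): starting from the 14×13 cube (182.00 mm²), the r=2 cylinder at (5, 13) partially overlaps it — only the 6.24 mm² overlap (of its 12.49 mm²) is removed, clipping the outline; the r=6 cylinder at (-4, 15.5) partially overlaps it — only the 1.59 mm² overlap (of its 112.37 mm²) is removed, clipping the outline — area = 174.16 mm². Overall, the cross-section is a single solid region. Net area = 174.16 mm².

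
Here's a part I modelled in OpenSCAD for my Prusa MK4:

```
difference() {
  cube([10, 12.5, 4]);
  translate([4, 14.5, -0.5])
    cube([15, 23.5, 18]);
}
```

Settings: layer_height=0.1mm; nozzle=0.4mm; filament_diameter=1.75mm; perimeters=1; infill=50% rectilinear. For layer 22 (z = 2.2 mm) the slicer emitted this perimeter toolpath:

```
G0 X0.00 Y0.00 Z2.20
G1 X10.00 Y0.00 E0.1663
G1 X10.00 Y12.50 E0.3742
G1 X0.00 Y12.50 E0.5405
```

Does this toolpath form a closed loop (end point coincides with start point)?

no

Start point (G0): (0.00, 0.00). End point (last G1): the path does not return to the start — open.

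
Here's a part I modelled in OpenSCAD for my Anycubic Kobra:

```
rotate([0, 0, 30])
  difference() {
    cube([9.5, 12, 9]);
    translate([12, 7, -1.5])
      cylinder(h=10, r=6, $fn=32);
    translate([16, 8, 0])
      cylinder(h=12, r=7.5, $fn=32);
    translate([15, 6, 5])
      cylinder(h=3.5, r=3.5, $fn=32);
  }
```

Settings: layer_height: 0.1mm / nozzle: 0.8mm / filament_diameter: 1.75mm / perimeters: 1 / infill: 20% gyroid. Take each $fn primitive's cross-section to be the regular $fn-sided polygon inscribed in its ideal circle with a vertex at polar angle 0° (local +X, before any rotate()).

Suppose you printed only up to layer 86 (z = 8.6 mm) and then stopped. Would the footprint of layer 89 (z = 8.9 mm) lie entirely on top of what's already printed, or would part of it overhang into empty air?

entirely on top

Compare the two slices. At z = 8.6: the 9.5×12 cube contributes its full rectangle (area 114.00 mm²); the cylinder at (12, 7) is absent (z outside [-1.5, 8.5]); the cylinder at (16, 8): section is a regular 32-gon, circumradius r=7.5 (area = (32/2)·7.500²·sin(360°/32) = 175.58 mm²); the cylinder at (15, 6) does not reach this height (z outside [5, 8.5]); After the difference (first − rest): starting from the 9.5×12 cube (114.00 mm²), the r=7.5 cylinder at (16, 8) partially overlaps it — only the 4.87 mm² overlap (of its 175.58 mm²) is removed, clipping the outline — area = 109.13 mm²; (whole slice rotated 30° about Z — lengths, areas and connectivity unchanged). At z = 8.9: the cube (footprint 9.5×12) is included at this height (area 114.00 mm²); the cylinder at (12, 7) is absent (z outside [-1.5, 8.5]); the r=7.5 cylinder at (16, 8) gives a regular 32-gon of circumradius 7.5 (constant along its height) (area = (32/2)·7.500²·sin(360°/32) = 175.58 mm²); the cylinder at (15, 6) is not intersected at this z (z outside [5, 8.5]); After the difference (first − rest): starting from the 9.5×12 cube (114.00 mm²), the r=7.5 cylinder at (16, 8) partially overlaps it — only the 4.87 mm² overlap (of its 175.58 mm²) is removed, clipping the outline — area = 109.13 mm²; (rotated 30° about Z; rotation is an isometry so areas/perimeters/island counts are preserved). Checking containment: the cross-section at z = 8.9 is a subset of the cross-section at z = 8.6.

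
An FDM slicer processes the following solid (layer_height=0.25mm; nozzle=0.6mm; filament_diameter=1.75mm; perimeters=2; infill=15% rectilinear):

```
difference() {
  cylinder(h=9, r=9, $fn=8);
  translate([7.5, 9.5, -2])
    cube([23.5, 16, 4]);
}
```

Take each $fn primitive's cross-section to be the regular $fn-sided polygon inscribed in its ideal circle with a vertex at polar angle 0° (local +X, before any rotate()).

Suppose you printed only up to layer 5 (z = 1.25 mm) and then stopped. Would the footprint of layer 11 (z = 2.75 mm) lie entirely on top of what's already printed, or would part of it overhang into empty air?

Compare the two slices. At z = 1.25: the r=9 cylinder gives a regular 8-gon of circumradius 9 (constant along its height) (area = (8/2)·9.000²·sin(360°/8) = 229.10 mm²); the cube at (7.5, 9.5) is present — its section is the full 23.5×16 rectangle (area 376.00 mm²); Taking the first minus the rest: starting from the r=9 cylinder (229.10 mm²), the 23.5×16 cube at (7.5, 9.5) misses the remaining region (no effect) — area = 229.10 mm². At z = 2.75: the cylinder: section is a regular 8-gon, circumradius r=9 (area = (8/2)·9.000²·sin(360°/8) = 229.10 mm²); the cube at (7.5, 9.5) does not reach this height (z outside [-2, 2]); After the difference (first − rest): none of the subtracted shapes is present at this height, so the r=9 cylinder is unchanged — area = 229.10 mm². Checking containment: the cross-section at z = 2.75 is a subset of the cross-section at z = 1.25.

entirely on top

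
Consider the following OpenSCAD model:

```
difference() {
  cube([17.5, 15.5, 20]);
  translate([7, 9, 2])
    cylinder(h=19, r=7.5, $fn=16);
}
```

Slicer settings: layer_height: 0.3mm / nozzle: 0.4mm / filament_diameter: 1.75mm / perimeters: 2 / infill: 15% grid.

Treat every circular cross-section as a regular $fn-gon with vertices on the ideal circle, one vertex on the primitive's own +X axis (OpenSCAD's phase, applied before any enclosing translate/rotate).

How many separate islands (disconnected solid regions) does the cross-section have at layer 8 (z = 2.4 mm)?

2

At z = 2.4 mm: the cube is present — its section is the full 17.5×15.5 rectangle; the cylinder at (7, 9): section is a regular 16-gon, circumradius r=7.5; After the difference (first − rest): starting from the 17.5×15.5 cube, the r=7.5 cylinder at (7, 9) partially overlaps it — only the 166.57 mm² overlap (of its 172.21 mm²) is removed, clipping the outline — 2 connected regions. Overall, the cross-section has 2 separate islands. Island count = 2.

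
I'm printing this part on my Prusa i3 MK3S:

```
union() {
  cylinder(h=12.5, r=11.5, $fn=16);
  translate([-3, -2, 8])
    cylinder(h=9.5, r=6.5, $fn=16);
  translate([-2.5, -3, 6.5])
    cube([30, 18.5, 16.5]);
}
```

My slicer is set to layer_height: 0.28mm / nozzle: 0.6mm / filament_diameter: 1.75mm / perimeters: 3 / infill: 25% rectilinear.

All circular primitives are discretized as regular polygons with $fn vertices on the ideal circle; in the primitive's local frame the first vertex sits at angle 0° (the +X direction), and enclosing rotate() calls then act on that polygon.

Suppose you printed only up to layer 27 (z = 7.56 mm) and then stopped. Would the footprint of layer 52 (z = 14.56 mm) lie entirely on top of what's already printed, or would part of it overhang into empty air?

entirely on top

Compare the two slices. At z = 7.56: the r=11.5 cylinder gives a regular 16-gon of circumradius 11.5 (constant along its height) (area = (16/2)·11.500²·sin(360°/16) = 404.88 mm²); the cylinder at (-3, -2) is not intersected at this z (z outside [8, 17.5]); the cube at (-2.5, -3) is present — its section is the full 30×18.5 rectangle (area 555.00 mm²); Combining (union): the regions partially overlap — summed areas 959.88 mm² minus the doubly-counted overlap 170.45 mm² gives 789.43 mm² — area = 789.43 mm². At z = 14.56: the cylinder is not intersected at this z (z outside [0, 12.5]); the cylinder at (-3, -2): section is a regular 16-gon, circumradius r=6.5 (area = (16/2)·6.500²·sin(360°/16) = 129.35 mm²); the cube at (-2.5, -3) (footprint 30×18.5) is included at this height (area 555.00 mm²); Merging all regions: the regions partially overlap — summed areas 684.35 mm² minus the doubly-counted overlap 35.01 mm² gives 649.33 mm² — area = 649.33 mm². Checking containment: the cross-section at z = 14.56 is a subset of the cross-section at z = 7.56.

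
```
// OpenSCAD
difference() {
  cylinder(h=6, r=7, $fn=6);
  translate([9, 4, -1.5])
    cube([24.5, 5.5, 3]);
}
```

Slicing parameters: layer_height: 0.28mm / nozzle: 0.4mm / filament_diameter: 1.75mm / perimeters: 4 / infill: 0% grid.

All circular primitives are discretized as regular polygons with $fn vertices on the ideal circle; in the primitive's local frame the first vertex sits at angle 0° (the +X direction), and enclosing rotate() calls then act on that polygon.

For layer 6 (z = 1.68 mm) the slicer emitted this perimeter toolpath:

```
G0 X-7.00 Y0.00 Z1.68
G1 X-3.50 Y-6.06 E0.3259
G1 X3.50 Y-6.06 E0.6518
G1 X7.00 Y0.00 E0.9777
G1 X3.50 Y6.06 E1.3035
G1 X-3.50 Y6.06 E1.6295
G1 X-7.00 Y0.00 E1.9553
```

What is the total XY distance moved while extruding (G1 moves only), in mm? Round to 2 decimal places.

41.99 mm

Sum the Euclidean lengths of each G1 segment: total = 41.99 mm.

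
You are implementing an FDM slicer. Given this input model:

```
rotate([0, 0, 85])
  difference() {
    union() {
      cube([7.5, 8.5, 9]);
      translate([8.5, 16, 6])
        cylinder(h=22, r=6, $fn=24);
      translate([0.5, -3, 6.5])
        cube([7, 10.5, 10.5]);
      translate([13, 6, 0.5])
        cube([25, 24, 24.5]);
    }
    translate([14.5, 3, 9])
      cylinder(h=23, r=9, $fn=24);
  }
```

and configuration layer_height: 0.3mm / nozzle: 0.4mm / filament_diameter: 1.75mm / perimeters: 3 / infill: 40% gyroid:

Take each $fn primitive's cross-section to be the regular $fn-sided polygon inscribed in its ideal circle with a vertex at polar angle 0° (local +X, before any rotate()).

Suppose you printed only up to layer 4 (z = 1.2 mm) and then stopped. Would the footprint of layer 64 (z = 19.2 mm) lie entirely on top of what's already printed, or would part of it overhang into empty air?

part overhangs

Compare the two slices. At z = 1.2: the 7.5×8.5 cube contributes its full rectangle (area 63.75 mm²); the cylinder at (8.5, 16) is absent (z outside [6, 28]); the cube at (0.5, -3) is absent (z outside [6.5, 17]); the cube at (13, 6) (footprint 25×24) is included at this height (area 600.00 mm²); Combining (union): the 2 present regions are separate (no shared area or edge), so areas and boundary lengths simply add and each stays a separate island — area = 663.75 mm²; the cylinder at (14.5, 3) is not intersected at this z (z outside [9, 32]); Subtracting the remaining from the first: none of the subtracted shapes is present at this height, so the result so far is unchanged — area = 663.75 mm²; (whole slice rotated 85° about Z — lengths, areas and connectivity unchanged). At z = 19.2: the cube is not intersected at this z (z outside [0, 9]); the r=6 cylinder at (8.5, 16) contributes a regular 24-gon of circumradius 6 (area = (24/2)·6.000²·sin(360°/24) = 111.81 mm²); the cube at (0.5, -3) is absent (z outside [6.5, 17]); the 25×24 cube at (13, 6) contributes its full rectangle (area 600.00 mm²); Taking the union: the regions partially overlap — summed areas 711.81 mm² minus the doubly-counted overlap 7.86 mm² gives 703.95 mm² — area = 703.95 mm²; the r=9 cylinder at (14.5, 3) contributes a regular 24-gon of circumradius 9 (area = (24/2)·9.000²·sin(360°/24) = 251.57 mm²); Subtracting the remaining from the first: starting from the result so far (703.95 mm²), the r=9 cylinder at (14.5, 3) partially overlaps it — only the 47.04 mm² overlap (of its 251.57 mm²) is removed, clipping the outline — area = 656.92 mm²; (whole slice rotated 85° about Z — lengths, areas and connectivity unchanged). Checking containment: at z = 19.2 the cross-section extends beyond the z = 1.2 cross-section by about 102.32 mm².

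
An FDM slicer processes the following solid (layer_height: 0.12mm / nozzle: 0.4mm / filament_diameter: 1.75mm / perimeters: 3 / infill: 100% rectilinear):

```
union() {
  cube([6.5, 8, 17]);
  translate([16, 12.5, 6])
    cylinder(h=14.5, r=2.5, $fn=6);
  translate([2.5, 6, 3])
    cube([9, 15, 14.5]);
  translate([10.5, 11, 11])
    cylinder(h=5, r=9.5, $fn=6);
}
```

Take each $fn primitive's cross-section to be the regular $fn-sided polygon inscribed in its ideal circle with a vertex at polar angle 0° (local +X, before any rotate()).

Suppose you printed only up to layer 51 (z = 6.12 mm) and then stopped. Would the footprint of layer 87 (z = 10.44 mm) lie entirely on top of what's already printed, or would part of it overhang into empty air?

entirely on top

Compare the two slices. At z = 6.12: the 6.5×8 cube contributes its full rectangle (area 52.00 mm²); the r=2.5 cylinder at (16, 12.5) gives a regular 6-gon of circumradius 2.5 (constant along its height) (area = (6/2)·2.500²·sin(360°/6) = 16.24 mm²); the cube at (2.5, 6) is present — its section is the full 9×15 rectangle (area 135.00 mm²); the cylinder at (10.5, 11) is absent (z outside [11, 16]); Merging all regions: the regions partially overlap — summed areas 203.24 mm² minus the doubly-counted overlap 8.00 mm² gives 195.24 mm² — area = 195.24 mm². At z = 10.44: the cube (footprint 6.5×8) is included at this height (area 52.00 mm²); the r=2.5 cylinder at (16, 12.5) contributes a regular 6-gon of circumradius 2.5 (area = (6/2)·2.500²·sin(360°/6) = 16.24 mm²); the cube at (2.5, 6) is present — its section is the full 9×15 rectangle (area 135.00 mm²); the cylinder at (10.5, 11) is absent (z outside [11, 16]); Merging all regions: the regions partially overlap — summed areas 203.24 mm² minus the doubly-counted overlap 8.00 mm² gives 195.24 mm² — area = 195.24 mm². Checking containment: the cross-section at z = 10.44 is a subset of the cross-section at z = 6.12.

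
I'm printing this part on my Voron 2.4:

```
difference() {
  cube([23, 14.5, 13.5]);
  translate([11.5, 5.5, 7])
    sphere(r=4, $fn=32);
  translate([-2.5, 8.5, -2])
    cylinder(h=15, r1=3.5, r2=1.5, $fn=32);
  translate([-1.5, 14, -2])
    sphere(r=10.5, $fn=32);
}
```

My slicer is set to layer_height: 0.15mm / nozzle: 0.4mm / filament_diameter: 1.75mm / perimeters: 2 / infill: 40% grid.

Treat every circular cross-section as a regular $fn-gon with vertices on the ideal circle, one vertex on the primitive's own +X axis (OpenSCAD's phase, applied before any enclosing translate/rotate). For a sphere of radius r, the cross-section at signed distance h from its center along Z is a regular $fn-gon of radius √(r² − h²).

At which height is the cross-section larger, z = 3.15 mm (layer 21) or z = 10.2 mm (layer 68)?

layer 68 (z = 10.2 mm)

Layer 21 (z = 3.15): the 23×14.5 cube contributes its full rectangle (area 333.50 mm²); the r=4 sphere at (11.5, 5.5) slices to a regular 32-gon of circumradius 1.085 (√(r²−h²) with h=3.85 from center) (area = (32/2)·1.085²·sin(360°/32) = 3.68 mm²); the cone at (-2.5, 8.5): at t=0.343 of its height the radius interpolates to r₁+(r₂−r₁)t = 2.813, giving a regular 32-gon of that circumradius (area = (32/2)·2.813²·sin(360°/32) = 24.71 mm²); the sphere at (-1.5, 14): section is a regular 32-gon, circumradius = √(r²−h²) = √(10.5²−5.15²) = 9.150 (area = (32/2)·9.150²·sin(360°/32) = 261.35 mm²); After the difference (first − rest): starting from the 23×14.5 cube (333.50 mm²), the r=4 sphere at (11.5, 5.5) lies wholly inside it (removes its full 3.68 mm² and its 6.81 mm outline becomes a hole wall); the cone at (-2.5, 8.5) partially overlaps it — only the 0.52 mm² overlap (of its 24.71 mm²) is removed, clipping the outline; the r=10.5 sphere at (-1.5, 14) partially overlaps it — only the 55.01 mm² overlap (of its 261.35 mm²) is removed, clipping the outline — area = 274.29 mm². So its area = 274.29 mm². Layer 68 (z = 10.2): the cube is present — its section is the full 23×14.5 rectangle (area 333.50 mm²); the sphere at (11.5, 5.5): section is a regular 32-gon, circumradius = √(r²−h²) = √(4²−3.2²) = 2.400 (area = (32/2)·2.400²·sin(360°/32) = 17.98 mm²); the cone at (-2.5, 8.5) (r1=3.5→r2=1.5) has section circumradius 1.873 here — a regular 32-gon (area = (32/2)·1.873²·sin(360°/32) = 10.95 mm²); the sphere at (-1.5, 14) is not intersected at this z (|z−center|=12.200 > r=10.5); Taking the first minus the rest: starting from the 23×14.5 cube (333.50 mm²), the r=4 sphere at (11.5, 5.5) lies wholly inside it (removes its full 17.98 mm² and its 15.06 mm outline becomes a hole wall); the cone at (-2.5, 8.5) misses the remaining region (no effect) — area = 315.52 mm². So its area = 315.52 mm². Layer 68 is larger (315.52 vs 274.29 mm²).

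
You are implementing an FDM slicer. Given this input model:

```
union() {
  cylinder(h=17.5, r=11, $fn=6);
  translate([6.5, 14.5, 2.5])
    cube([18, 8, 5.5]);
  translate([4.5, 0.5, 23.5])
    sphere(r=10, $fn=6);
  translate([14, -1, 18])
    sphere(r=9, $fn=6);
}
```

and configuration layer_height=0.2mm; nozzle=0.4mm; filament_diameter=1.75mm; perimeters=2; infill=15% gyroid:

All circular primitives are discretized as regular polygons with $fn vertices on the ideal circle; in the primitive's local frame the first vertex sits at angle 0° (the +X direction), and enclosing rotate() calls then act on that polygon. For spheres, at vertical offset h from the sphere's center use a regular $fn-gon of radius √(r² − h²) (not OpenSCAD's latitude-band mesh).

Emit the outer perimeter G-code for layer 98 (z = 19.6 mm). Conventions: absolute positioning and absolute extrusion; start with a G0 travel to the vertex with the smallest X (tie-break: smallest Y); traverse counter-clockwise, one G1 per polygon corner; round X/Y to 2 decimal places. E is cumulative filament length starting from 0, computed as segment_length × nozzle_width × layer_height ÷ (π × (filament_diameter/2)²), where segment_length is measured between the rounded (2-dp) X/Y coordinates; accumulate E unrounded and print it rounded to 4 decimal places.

At z = 19.6 mm: the cylinder is not intersected at this z (z outside [0, 17.5]); the cube at (6.5, 14.5) is absent (z outside [2.5, 8]); the r=10 sphere at (4.5, 0.5) contributes a regular 6-gon of circumradius √(10²−3.9²) = 9.208; the r=9 sphere at (14, -1) contributes a regular 6-gon of circumradius √(9²−1.6²) = 8.857; Taking the union: the regions partially overlap (shared area 62.71 mm²), so overlapping operands fuse into one piece — 1 connected region. The outline is a single polygon with 10 vertices. Extrusion per mm of travel: 0.4 × 0.2 / (π × 0.875²) = 0.033260. Accumulating E over each segment gives final E = 2.4918.

G0 X-4.71 Y0.50 Z19.60
G1 X-0.10 Y-7.47 E0.3062
G1 X8.88 Y-7.47 E0.6049
G1 X9.57 Y-8.67 E0.6509
G1 X18.43 Y-8.67 E0.9456
G1 X22.86 Y-1.00 E1.2402
G1 X18.43 Y6.67 E1.5348
G1 X10.15 Y6.67 E1.8102
G1 X9.10 Y8.47 E1.8795
G1 X-0.10 Y8.47 E2.1855
G1 X-4.71 Y0.50 E2.4918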